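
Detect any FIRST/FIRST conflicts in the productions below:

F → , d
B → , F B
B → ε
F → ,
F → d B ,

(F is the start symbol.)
Yes. F → ',' d / F → ',' on { ',' }

A FIRST/FIRST conflict occurs when two productions N → α and N → β for the same non-terminal have FIRST(α) ∩ FIRST(β) ≠ ∅ (with ε ∈ FIRST of a nullable right-hand side, so two nullable alternatives also conflict).

Productions for F:
  F → , d: FIRST = { ',' }
  F → ,: FIRST = { ',' }
  F → d B ,: FIRST = { 'd' }
Productions for B:
  B → , F B: FIRST = { ',' }
  B → ε: FIRST = { ε }

Conflict for F: F → , d and F → ,
  Overlap: { ',' }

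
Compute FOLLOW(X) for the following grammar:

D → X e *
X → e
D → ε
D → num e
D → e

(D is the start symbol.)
{ 'e' }

To compute FOLLOW(X), find every occurrence of X on a right-hand side N → α X β: add FIRST(β) \ {ε}, and if β is empty or nullable also add FOLLOW(N). Iterate to a fixed point.

In D → X e *: X is followed by e '*', add FIRST(e '*') \ {ε} = { 'e' }

Taking the union: FOLLOW(X) = { 'e' }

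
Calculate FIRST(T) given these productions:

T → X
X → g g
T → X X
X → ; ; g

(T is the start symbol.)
{ ';', 'g' }

FIRST sets of the other non-terminals involved (by the same procedure, iterated to a fixed point):
  FIRST(X) = { ';', 'g' }

From T → X:
  - X is a non-terminal: add FIRST(X) \ {ε} = { ';', 'g' }
    X is not nullable, so stop
From T → X X:
  - X is a non-terminal: add FIRST(X) \ {ε} = { ';', 'g' }
    X is not nullable, so stop

Collecting: FIRST(T) = { ';', 'g' }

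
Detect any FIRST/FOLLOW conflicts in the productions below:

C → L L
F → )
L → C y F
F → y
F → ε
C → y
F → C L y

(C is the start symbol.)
A FIRST/FOLLOW conflict occurs when a non-terminal N has a nullable alternative N → β (β ⇒* ε) and another alternative N → α with FIRST(α) ∩ FOLLOW(N) ≠ ∅: on such a lookahead the parser cannot decide between expanding α and letting N vanish via β.

Nullable non-terminals: F.
FIRST sets used below: FIRST(C) = { 'y' }

F: nullable alternative(s) F → ε; FOLLOW(F) = { $, 'y' }
  F → ): FIRST \ {ε} = { ')' } — disjoint from FOLLOW(F)
  F → y: FIRST \ {ε} = { 'y' } — overlaps FOLLOW(F) on { 'y' }: CONFLICT
  F → ε: FIRST \ {ε} = { } — this is the only nullable alternative, skip
  F → C L y: FIRST \ {ε} = { 'y' } — overlaps FOLLOW(F) on { 'y' }: CONFLICT

C, L have no nullable alternative, so no FIRST/FOLLOW check is needed there.

So the grammar has 2 FIRST/FOLLOW conflicts (marked CONFLICT above).

Answer: Yes. F → y with FOLLOW(F) on { 'y' }; F → C L y with FOLLOW(F) on { 'y' }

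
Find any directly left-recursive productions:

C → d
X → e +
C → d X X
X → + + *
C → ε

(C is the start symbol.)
Direct left recursion occurs when N → N α for some non-terminal N (the right-hand side begins with the left-hand side itself).

C → d: starts with d
X → e +: starts with e
C → d X X: starts with d
X → + + *: starts with '+'
C → ε: starts with ε

No direct left recursion found.

Answer: No direct left recursion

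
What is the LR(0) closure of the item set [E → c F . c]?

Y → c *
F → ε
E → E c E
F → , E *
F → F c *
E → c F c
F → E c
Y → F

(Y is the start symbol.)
To compute CLOSURE, for each item [A → α.Bβ] where B is a non-terminal, add [B → .γ] for all productions B → γ; repeat for the newly added items until nothing changes.

Start with: [E → c F . c]
The dot precedes the terminal c, so nothing is added.

CLOSURE = { [E → c F . c] }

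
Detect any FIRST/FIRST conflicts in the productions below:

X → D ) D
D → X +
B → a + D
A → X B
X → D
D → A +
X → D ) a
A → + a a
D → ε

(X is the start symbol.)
Yes. X → D ')' D / X → D on { ')', '+', 'a' }; X → D ')' D / X → D ')' a on { ')', '+', 'a' }; X → D / X → D ')' a on { ')', '+', 'a' }; D → X '+' / D → A '+' on { ')', '+', 'a' }; A → X B / A → '+' a a on { '+' }

A FIRST/FIRST conflict occurs when two productions N → α and N → β for the same non-terminal have FIRST(α) ∩ FIRST(β) ≠ ∅ (with ε ∈ FIRST of a nullable right-hand side, so two nullable alternatives also conflict).

FIRST sets of the non-terminals at (or reachable through a nullable prefix from) the front of some alternative:
  FIRST(D) = { ')', '+', 'a', ε }
  FIRST(X) = { ')', '+', 'a', ε }
  FIRST(A) = { ')', '+', 'a' }
  FIRST(B) = { 'a' }

Productions for X:
  X → D ) D: FIRST = { ')', '+', 'a' }
  X → D: FIRST = { ')', '+', 'a', ε }
  X → D ) a: FIRST = { ')', '+', 'a' }
Productions for D:
  D → X +: FIRST = { ')', '+', 'a' }
  D → A +: FIRST = { ')', '+', 'a' }
  D → ε: FIRST = { ε }
Productions for A:
  A → X B: FIRST = { ')', '+', 'a' }
  A → + a a: FIRST = { '+' }
B has only one production, so no FIRST/FIRST conflict is possible there.

Conflict for X: X → D ) D and X → D
  Overlap: { ')', '+', 'a' }
Conflict for X: X → D ) D and X → D ) a
  Overlap: { ')', '+', 'a' }
Conflict for X: X → D and X → D ) a
  Overlap: { ')', '+', 'a' }
Conflict for D: D → X + and D → A +
  Overlap: { ')', '+', 'a' }
Conflict for A: A → X B and A → + a a
  Overlap: { '+' }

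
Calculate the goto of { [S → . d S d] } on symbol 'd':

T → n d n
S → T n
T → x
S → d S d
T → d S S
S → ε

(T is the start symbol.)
{ [S → . T n], [S → . d S d], [S → .], [S → d . S d], [T → . d S S], [T → . n d n], [T → . x] }

GOTO(I, 'd') = CLOSURE({ [A → αX.β] : [A → α.Xβ] ∈ I, X = 'd' })

Items with dot before 'd', with the dot advanced:
  [S → . d S d] → [S → d . S d]
Closure of the advanced items:
  [S → d . S d] has the dot before S: add [S → . T n], [S → . d S d], [S → .]
  [S → . T n] has the dot before T: add [T → . n d n], [T → . x], [T → . d S S]

GOTO = { [S → . T n], [S → . d S d], [S → .], [S → d . S d], [T → . d S S], [T → . n d n], [T → . x] }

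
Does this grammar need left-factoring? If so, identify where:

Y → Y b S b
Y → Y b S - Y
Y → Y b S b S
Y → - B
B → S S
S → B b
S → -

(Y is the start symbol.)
Left-factoring is needed when two productions for the same non-terminal
share a common prefix on the right-hand side.

Productions for Y:
  Y → Y b S b
  Y → Y b S - Y
  Y → Y b S b S
  Y → - B
Productions for S:
  S → B b
  S → -

Found common prefix 'Y b S' in productions for Y

Answer: Yes, Y has productions with common prefix 'Y b S'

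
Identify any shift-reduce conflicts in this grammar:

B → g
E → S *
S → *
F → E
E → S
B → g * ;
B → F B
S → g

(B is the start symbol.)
A shift-reduce conflict occurs when an LR(0) state has both:
  - a complete (reduce) item [A → α .] (dot at the end), and
  - a shift item [B → β . c γ] (dot before a terminal).

Augment with B' → B and build the canonical LR(0) collection (I0 = CLOSURE({[B' → . B]}), then GOTO on every symbol after a dot until no new states appear). It has 11 states:
  I0: { [B → . F B], [B → . g * ;], [B → . g], [B' → . B], [E → . S *], [E → . S], [F → . E], [S → . *], [S → . g] }  — shift
  I1: { [S → * .] }  — reduce
  I2: { [B' → B .] }  — accept
  I3: { [F → E .] }  — reduce
  I4: { [B → . F B], [B → . g * ;], [B → . g], [B → F . B], [E → . S *], [E → . S], [F → . E], [S → . *], [S → . g] }  — shift
  I5: { [E → S . *], [E → S .] }  — shift, reduce
  I6: { [B → g . * ;], [B → g .], [S → g .] }  — shift, 2 reduces
  I7: { [B → g * . ;] }  — shift
  I8: { [B → g * ; .] }  — reduce
  I9: { [E → S * .] }  — reduce
  I10: { [B → F B .] }  — reduce

I5 contains reduce item [E → S .] and shift item [E → S . *] — shift-reduce conflict.
I6 contains reduce items [B → g .], [S → g .] and shift item [B → g . * ;] — shift-reduce conflict.

Answer: Yes — I5: [E → S .] vs [E → S . *]; I6: [B → g .] vs [B → g . * ;]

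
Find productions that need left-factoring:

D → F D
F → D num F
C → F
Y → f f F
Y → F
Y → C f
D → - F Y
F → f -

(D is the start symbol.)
No, left-factoring is not needed

Left-factoring is needed when two productions for the same non-terminal
share a common prefix on the right-hand side.

Productions for D:
  D → F D
  D → - F Y
Productions for F:
  F → D num F
  F → f -
Productions for Y:
  Y → f f F
  Y → F
  Y → C f

No common prefixes found.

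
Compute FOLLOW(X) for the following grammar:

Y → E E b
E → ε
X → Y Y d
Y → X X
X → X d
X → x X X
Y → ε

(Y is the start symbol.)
{ $, 'b', 'd', 'x' }

To compute FOLLOW(X), find every occurrence of X on a right-hand side N → α X β: add FIRST(β) \ {ε}, and if β is empty or nullable also add FOLLOW(N). Iterate to a fixed point.

In Y → X X: X is followed by X, add FIRST(X) \ {ε} = { 'b', 'd', 'x' }
In Y → X X: X is at the end, add FOLLOW(Y)
In X → X d: X is followed by d, add FIRST(d) \ {ε} = { 'd' }
In X → x X X: X is followed by X, add FIRST(X) \ {ε} = { 'b', 'd', 'x' }
In X → x X X: X is at the end; this adds FOLLOW(X) to itself — nothing new

The FOLLOW sets referred to above (computed the same way, to a fixed point):
  FOLLOW(Y) = { $, 'b', 'd', 'x' }

Taking the union: FOLLOW(X) = { $, 'b', 'd', 'x' }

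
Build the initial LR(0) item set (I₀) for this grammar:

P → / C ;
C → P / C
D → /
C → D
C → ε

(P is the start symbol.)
{ [P → . / C ;], [P' → . P] }

First, augment the grammar with P' → P
I₀ = CLOSURE({ [P' → . P] }):
  [P' → . P] has the dot before P: add [P → . / C ;]
No further items can be added.

I₀ = { [P → . / C ;], [P' → . P] }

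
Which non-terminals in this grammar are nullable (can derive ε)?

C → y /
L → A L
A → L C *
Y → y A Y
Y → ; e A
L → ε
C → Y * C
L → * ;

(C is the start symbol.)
{ 'L' }

A non-terminal is nullable if it can derive ε (the empty string): either it has an ε-production, or it has a production whose right-hand side consists entirely of nullable non-terminals.

ε-productions: L → ε
So L is immediately nullable.
No further non-terminal can be added: every production for the remaining non-terminals contains a terminal or a non-nullable non-terminal.
Nullable = { 'L' }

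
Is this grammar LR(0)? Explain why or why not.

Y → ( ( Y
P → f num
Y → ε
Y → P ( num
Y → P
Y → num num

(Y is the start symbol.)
No. Shift-reduce conflict between [Y → .] and [P → . f num]

Augment with Y' → Y and build the canonical LR(0) collection (I0 = CLOSURE({[Y' → . Y]}), then GOTO on every symbol after a dot until no new states appear). It has 12 states:
  I0: { [P → . f num], [Y → . ( ( Y], [Y → . P ( num], [Y → . P], [Y → . num num], [Y → .], [Y' → . Y] }  — shift, reduce
  I1: { [Y → ( . ( Y] }  — shift
  I2: { [Y → P . ( num], [Y → P .] }  — shift, reduce
  I3: { [Y' → Y .] }  — accept
  I4: { [P → f . num] }  — shift
  I5: { [Y → num . num] }  — shift
  I6: { [Y → num num .] }  — reduce
  I7: { [P → f num .] }  — reduce
  I8: { [Y → P ( . num] }  — shift
  I9: { [Y → P ( num .] }  — reduce
  I10: { [P → . f num], [Y → ( ( . Y], [Y → . ( ( Y], [Y → . P ( num], [Y → . P], [Y → . num num], [Y → .] }  — shift, reduce
  I11: { [Y → ( ( Y .] }  — reduce

Conflict in state I0:
  Shift-reduce conflict between [Y → .] and [P → . f num]
So the grammar is NOT LR(0).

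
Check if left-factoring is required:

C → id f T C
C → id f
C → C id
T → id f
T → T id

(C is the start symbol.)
Yes, C has productions with common prefix 'id f'

Left-factoring is needed when two productions for the same non-terminal
share a common prefix on the right-hand side.

Productions for C:
  C → id f T C
  C → id f
  C → C id
Productions for T:
  T → id f
  T → T id

Found common prefix 'id f' in productions for C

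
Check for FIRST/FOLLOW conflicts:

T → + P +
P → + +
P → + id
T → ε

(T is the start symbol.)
No FIRST/FOLLOW conflicts.

A FIRST/FOLLOW conflict occurs when a non-terminal N has a nullable alternative N → β (β ⇒* ε) and another alternative N → α with FIRST(α) ∩ FOLLOW(N) ≠ ∅: on such a lookahead the parser cannot decide between expanding α and letting N vanish via β.

Nullable non-terminals: T.

T: nullable alternative(s) T → ε; FOLLOW(T) = { $ }
  T → + P +: FIRST \ {ε} = { '+' } — disjoint from FOLLOW(T)
  T → ε: FIRST \ {ε} = { } — this is the only nullable alternative, skip

P has no nullable alternative, so no FIRST/FOLLOW check is needed there.

No FIRST/FOLLOW conflicts found.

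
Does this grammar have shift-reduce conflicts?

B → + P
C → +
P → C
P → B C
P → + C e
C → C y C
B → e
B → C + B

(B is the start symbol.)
Yes — I1: [C → + .] vs [B → . + P]; I8: [C → C y C .] vs [C → C . y C]; I10: [C → + .] vs [B → . + P]; I12: [P → C .] vs [B → C . + B]; I14: [P → B C .] vs [C → C . y C]; I15: [P → C .] vs [B → C . + B]

Augment with B' → B and build the canonical LR(0) collection (I0 = CLOSURE({[B' → . B]}), then GOTO on every symbol after a dot until no new states appear). It has 17 states:
  I0: { [B → . + P], [B → . C + B], [B → . e], [B' → . B], [C → . +], [C → . C y C] }  — shift
  I1: { [B → + . P], [B → . + P], [B → . C + B], [B → . e], [C → + .], [C → . +], [C → . C y C], [P → . + C e], [P → . B C], [P → . C] }  — shift, reduce
  I2: { [B' → B .] }  — accept
  I3: { [B → C . + B], [C → C . y C] }  — shift
  I4: { [B → e .] }  — reduce
  I5: { [B → . + P], [B → . C + B], [B → . e], [B → C + . B], [C → . +], [C → . C y C] }  — shift
  I6: { [C → . +], [C → . C y C], [C → C y . C] }  — shift
  I7: { [C → + .] }  — reduce
  I8: { [C → C . y C], [C → C y C .] }  — shift, reduce
  I9: { [B → C + B .] }  — reduce
  I10: { [B → + . P], [B → . + P], [B → . C + B], [B → . e], [C → + .], [C → . +], [C → . C y C], [P → + . C e], [P → . + C e], [P → . B C], [P → . C] }  — shift, reduce
  I11: { [C → . +], [C → . C y C], [P → B . C] }  — shift
  I12: { [B → C . + B], [C → C . y C], [P → C .] }  — shift, reduce
  I13: { [B → + P .] }  — reduce
  I14: { [C → C . y C], [P → B C .] }  — shift, reduce
  I15: { [B → C . + B], [C → C . y C], [P → + C . e], [P → C .] }  — shift, reduce
  I16: { [P → + C e .] }  — reduce

I1 contains reduce item [C → + .] and shift items [B → . + P], [B → . e], [C → . +], [P → . + C e] — shift-reduce conflict.
I8 contains reduce item [C → C y C .] and shift item [C → C . y C] — shift-reduce conflict.
I10 contains reduce item [C → + .] and shift items [B → . + P], [B → . e], [C → . +], [P → . + C e] — shift-reduce conflict.
I12 contains reduce item [P → C .] and shift items [B → C . + B], [C → C . y C] — shift-reduce conflict.
I14 contains reduce item [P → B C .] and shift item [C → C . y C] — shift-reduce conflict.
I15 contains reduce item [P → C .] and shift items [B → C . + B], [C → C . y C], [P → + C . e] — shift-reduce conflict.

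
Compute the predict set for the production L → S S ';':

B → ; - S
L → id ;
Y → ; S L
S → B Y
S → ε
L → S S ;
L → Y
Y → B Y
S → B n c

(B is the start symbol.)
PREDICT(L → S S ';') = (FIRST(RHS) \ {ε}) ∪ (FOLLOW(L) if ε ∈ FIRST(RHS), i.e. RHS ⇒* ε)
FIRST(S) = { ';', ε }
FIRST(S S ';') = { ';' }
ε ∉ FIRST(S S ';'), so FOLLOW(L) is not added.
PREDICT(L → S S ';') = { ';' }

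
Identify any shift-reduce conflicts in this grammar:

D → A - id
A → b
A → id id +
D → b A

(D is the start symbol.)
Yes — I3: [A → b .] vs [A → . b]

A shift-reduce conflict occurs when an LR(0) state has both:
  - a complete (reduce) item [A → α .] (dot at the end), and
  - a shift item [B → β . c γ] (dot before a terminal).

Augment with D' → D and build the canonical LR(0) collection (I0 = CLOSURE({[D' → . D]}), then GOTO on every symbol after a dot until no new states appear). It has 11 states:
  I0: { [A → . b], [A → . id id +], [D → . A - id], [D → . b A], [D' → . D] }  — shift
  I1: { [D → A . - id] }  — shift
  I2: { [D' → D .] }  — accept
  I3: { [A → . b], [A → . id id +], [A → b .], [D → b . A] }  — shift, reduce
  I4: { [A → id . id +] }  — shift
  I5: { [A → id id . +] }  — shift
  I6: { [A → id id + .] }  — reduce
  I7: { [D → b A .] }  — reduce
  I8: { [A → b .] }  — reduce
  I9: { [D → A - . id] }  — shift
  I10: { [D → A - id .] }  — reduce

I3 contains reduce item [A → b .] and shift items [A → . b], [A → . id id +] — shift-reduce conflict.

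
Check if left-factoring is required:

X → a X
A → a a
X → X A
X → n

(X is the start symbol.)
Left-factoring is needed when two productions for the same non-terminal
share a common prefix on the right-hand side.

Productions for X:
  X → a X
  X → X A
  X → n

No common prefixes found.

Answer: No, left-factoring is not needed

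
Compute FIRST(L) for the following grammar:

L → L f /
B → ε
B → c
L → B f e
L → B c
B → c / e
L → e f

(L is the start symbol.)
To compute FIRST(L), examine every production with L on the left-hand side, reading each right-hand side left to right until a non-nullable symbol is reached.

FIRST sets of the other non-terminals involved (by the same procedure, iterated to a fixed point):
  FIRST(B) = { 'c', ε }

From L → L f /:
  - L is the symbol being defined: contributes nothing new
    L is not nullable, so stop
From L → B f e:
  - B is a non-terminal: add FIRST(B) \ {ε} = { 'c' }
    B is nullable, so continue to the next symbol
  - f is a terminal: add 'f' and stop
From L → B c:
  - B is a non-terminal: add FIRST(B) \ {ε} = { 'c' }
    B is nullable, so continue to the next symbol
  - c is a terminal: add 'c' and stop
From L → e f:
  - e is a terminal: add 'e' and stop

Collecting: FIRST(L) = { 'c', 'e', 'f' }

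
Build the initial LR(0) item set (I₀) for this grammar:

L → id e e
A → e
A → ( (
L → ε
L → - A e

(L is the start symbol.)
{ [L → . - A e], [L → . id e e], [L → .], [L' → . L] }

First, augment the grammar with L' → L
I₀ = CLOSURE({ [L' → . L] }):
  [L' → . L] has the dot before L: add [L → . id e e], [L → .], [L → . - A e]
No further items can be added.

I₀ = { [L → . - A e], [L → . id e e], [L → .], [L' → . L] }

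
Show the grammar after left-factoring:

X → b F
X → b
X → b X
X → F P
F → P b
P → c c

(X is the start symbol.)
X → b X'
X' → F
X' → ε
X' → X
X → F P
F → P b
P → c c

Left-factoring transforms A → αβ₁ | αβ₂ into A → αA' and A' → β₁ | β₂
(α is the longest common prefix among the alternatives). Repeat until
no nonterminal has two alternatives with a common prefix.

Round 1: X has alternatives sharing prefix 'b'. Introduce X': X → b X'
  Add: X' → F
  Add: X' → ε
  Add: X' → X

No remaining common prefixes — done.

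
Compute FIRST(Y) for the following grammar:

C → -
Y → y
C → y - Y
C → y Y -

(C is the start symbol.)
{ 'y' }

From Y → y:
  - y is a terminal: add 'y' and stop

Collecting: FIRST(Y) = { 'y' }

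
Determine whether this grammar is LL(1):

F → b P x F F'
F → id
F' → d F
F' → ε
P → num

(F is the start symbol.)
A grammar is LL(1) if for each non-terminal N with multiple productions, the predict sets of those productions are pairwise disjoint, where PREDICT(N → α) = (FIRST(α) \ {ε}) ∪ (FOLLOW(N) if α ⇒* ε).

Relevant sets:
  FOLLOW(F') = { $, 'd' }

For F:
  PREDICT(F → b P x F F') = { 'b' }
  PREDICT(F → id) = { 'id' }
For F':
  PREDICT(F' → d F) = { 'd' }
  PREDICT(F' → ε) = { $, 'd' }
P has a single production, so nothing to check there.

Conflict found: Predict set conflict for F': { 'd' }
The grammar is NOT LL(1).

Answer: No. Predict set conflict for F': { 'd' }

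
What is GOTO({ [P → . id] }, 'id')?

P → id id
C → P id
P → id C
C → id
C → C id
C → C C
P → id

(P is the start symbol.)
GOTO(I, 'id') = CLOSURE({ [A → αX.β] : [A → α.Xβ] ∈ I, X = 'id' })

Items with dot before 'id', with the dot advanced:
  [P → . id] → [P → id .]
Closure adds nothing (no advanced item has the dot before a non-terminal).

GOTO = { [P → id .] }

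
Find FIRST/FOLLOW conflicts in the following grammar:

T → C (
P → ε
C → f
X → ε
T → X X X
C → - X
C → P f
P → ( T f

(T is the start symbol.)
Yes. T → C '(' with FOLLOW(T) on { 'f' }

A FIRST/FOLLOW conflict occurs when a non-terminal N has a nullable alternative N → β (β ⇒* ε) and another alternative N → α with FIRST(α) ∩ FOLLOW(N) ≠ ∅: on such a lookahead the parser cannot decide between expanding α and letting N vanish via β.

Nullable non-terminals: P, T, X.
FIRST sets used below: FIRST(C) = { '(', '-', 'f' }, FIRST(X) = { ε }

P: nullable alternative(s) P → ε; FOLLOW(P) = { 'f' }
  P → ε: FIRST \ {ε} = { } — this is the only nullable alternative, skip
  P → ( T f: FIRST \ {ε} = { '(' } — disjoint from FOLLOW(P)

T: nullable alternative(s) T → X X X; FOLLOW(T) = { $, 'f' }
  T → C (: FIRST \ {ε} = { '(', '-', 'f' } — overlaps FOLLOW(T) on { 'f' }: CONFLICT
  T → X X X: FIRST \ {ε} = { } — this is the only nullable alternative, skip
X has a nullable alternative but only one production, so nothing to check.

C has no nullable alternative, so no FIRST/FOLLOW check is needed there.

So the grammar has 1 FIRST/FOLLOW conflict (marked CONFLICT above).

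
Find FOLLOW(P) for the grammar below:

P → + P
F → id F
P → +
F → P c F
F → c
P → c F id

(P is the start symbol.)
{ $, 'c' }

To compute FOLLOW(P), find every occurrence of P on a right-hand side N → α P β: add FIRST(β) \ {ε}, and if β is empty or nullable also add FOLLOW(N). Iterate to a fixed point.

P is the start symbol, so $ ∈ FOLLOW(P).
In P → + P: P is at the end; this adds FOLLOW(P) to itself — nothing new
In F → P c F: P is followed by c F, add FIRST(c F) \ {ε} = { 'c' }

Taking the union: FOLLOW(P) = { $, 'c' }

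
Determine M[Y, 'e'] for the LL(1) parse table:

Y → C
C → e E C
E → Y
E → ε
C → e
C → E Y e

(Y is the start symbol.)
Y → C

To find M[Y, 'e'], we find productions for Y where 'e' is in the predict set (PREDICT(N → α) = (FIRST(α) \ {ε}) ∪ (FOLLOW(N) if α ⇒* ε)).

Relevant sets:
  FIRST(C) = { 'e' }

Y → C: PREDICT = { 'e' }
  'e' is in predict set, so this production goes in M[Y, 'e']

M[Y, 'e'] = Y → C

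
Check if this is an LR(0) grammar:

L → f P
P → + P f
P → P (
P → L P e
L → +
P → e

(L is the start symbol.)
No. Shift-reduce conflict between [L → + .] and [L → . +]

Augment with L' → L and build the canonical LR(0) collection (I0 = CLOSURE({[L' → . L]}), then GOTO on every symbol after a dot until no new states appear). It has 13 states:
  I0: { [L → . +], [L → . f P], [L' → . L] }  — shift
  I1: { [L → + .] }  — reduce
  I2: { [L' → L .] }  — accept
  I3: { [L → . +], [L → . f P], [L → f . P], [P → . + P f], [P → . L P e], [P → . P (], [P → . e] }  — shift
  I4: { [L → + .], [L → . +], [L → . f P], [P → + . P f], [P → . + P f], [P → . L P e], [P → . P (], [P → . e] }  — shift, reduce
  I5: { [L → . +], [L → . f P], [P → . + P f], [P → . L P e], [P → . P (], [P → . e], [P → L . P e] }  — shift
  I6: { [L → f P .], [P → P . (] }  — shift, reduce
  I7: { [P → e .] }  — reduce
  I8: { [P → P ( .] }  — reduce
  I9: { [P → L P . e], [P → P . (] }  — shift
  I10: { [P → L P e .] }  — reduce
  I11: { [P → + P . f], [P → P . (] }  — shift
  I12: { [P → + P f .] }  — reduce

Conflict in state I4:
  Shift-reduce conflict between [L → + .] and [L → . +]
So the grammar is NOT LR(0).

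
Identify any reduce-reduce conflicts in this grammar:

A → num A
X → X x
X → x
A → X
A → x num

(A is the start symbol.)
No reduce-reduce conflicts

A reduce-reduce conflict occurs when an LR(0) state has two complete items [A → α .] and [B → β .] — both call for a reduction, and with no lookahead the parser cannot choose between them.

Augment with A' → A and build the canonical LR(0) collection (I0 = CLOSURE({[A' → . A]}), then GOTO on every symbol after a dot until no new states appear). It has 8 states:
  I0: { [A → . X], [A → . num A], [A → . x num], [A' → . A], [X → . X x], [X → . x] }  — shift
  I1: { [A' → A .] }  — accept
  I2: { [A → X .], [X → X . x] }  — shift, reduce
  I3: { [A → . X], [A → . num A], [A → . x num], [A → num . A], [X → . X x], [X → . x] }  — shift
  I4: { [A → x . num], [X → x .] }  — shift, reduce
  I5: { [A → x num .] }  — reduce
  I6: { [A → num A .] }  — reduce
  I7: { [X → X x .] }  — reduce

No state contains more than one complete item.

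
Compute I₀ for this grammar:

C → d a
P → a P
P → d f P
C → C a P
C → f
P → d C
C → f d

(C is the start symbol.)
{ [C → . C a P], [C → . d a], [C → . f d], [C → . f], [C' → . C] }

First, augment the grammar with C' → C
I₀ = CLOSURE({ [C' → . C] }):
  [C' → . C] has the dot before C: add [C → . d a], [C → . C a P], [C → . f], [C → . f d]
No further items can be added.

I₀ = { [C → . C a P], [C → . d a], [C → . f d], [C → . f], [C' → . C] }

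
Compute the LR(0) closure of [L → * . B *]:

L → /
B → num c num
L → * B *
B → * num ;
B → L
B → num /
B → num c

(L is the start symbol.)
To compute CLOSURE, for each item [A → α.Bβ] where B is a non-terminal, add [B → .γ] for all productions B → γ; repeat for the newly added items until nothing changes.

Start with: [L → * . B *]
  [L → * . B *] has the dot before B: add [B → . num c num], [B → . * num ;], [B → . L], [B → . num /], [B → . num c]
  [B → . L] has the dot before L: add [L → . /], [L → . * B *]
No further items can be added.

CLOSURE = { [B → . * num ;], [B → . L], [B → . num /], [B → . num c num], [B → . num c], [L → * . B *], [L → . * B *], [L → . /] }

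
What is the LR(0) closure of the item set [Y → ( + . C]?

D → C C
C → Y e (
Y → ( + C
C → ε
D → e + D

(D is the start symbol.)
{ [C → . Y e (], [C → .], [Y → ( + . C], [Y → . ( + C] }

Start with: [Y → ( + . C]
  [Y → ( + . C] has the dot before C: add [C → . Y e (], [C → .]
  [C → . Y e (] has the dot before Y: add [Y → . ( + C]
No further items can be added.

CLOSURE = { [C → . Y e (], [C → .], [Y → ( + . C], [Y → . ( + C] }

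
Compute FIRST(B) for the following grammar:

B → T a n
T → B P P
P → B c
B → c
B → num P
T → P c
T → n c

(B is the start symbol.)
To compute FIRST(B), examine every production with B on the left-hand side, reading each right-hand side left to right until a non-nullable symbol is reached.

FIRST sets of the other non-terminals involved (by the same procedure, iterated to a fixed point):
  FIRST(T) = { 'c', 'n', 'num' }

From B → T a n:
  - T is a non-terminal: add FIRST(T) \ {ε} = { 'c', 'n', 'num' }
    T is not nullable, so stop
From B → c:
  - c is a terminal: add 'c' and stop
From B → num P:
  - num is a terminal: add 'num' and stop

Collecting: FIRST(B) = { 'c', 'n', 'num' }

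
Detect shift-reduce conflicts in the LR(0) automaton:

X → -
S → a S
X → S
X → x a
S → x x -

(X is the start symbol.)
No shift-reduce conflicts

A shift-reduce conflict occurs when an LR(0) state has both:
  - a complete (reduce) item [A → α .] (dot at the end), and
  - a shift item [B → β . c γ] (dot before a terminal).

Augment with X' → X and build the canonical LR(0) collection (I0 = CLOSURE({[X' → . X]}), then GOTO on every symbol after a dot until no new states appear). It has 11 states:
  I0: { [S → . a S], [S → . x x -], [X → . -], [X → . S], [X → . x a], [X' → . X] }  — shift
  I1: { [X → - .] }  — reduce
  I2: { [X → S .] }  — reduce
  I3: { [X' → X .] }  — accept
  I4: { [S → . a S], [S → . x x -], [S → a . S] }  — shift
  I5: { [S → x . x -], [X → x . a] }  — shift
  I6: { [X → x a .] }  — reduce
  I7: { [S → x x . -] }  — shift
  I8: { [S → x x - .] }  — reduce
  I9: { [S → a S .] }  — reduce
  I10: { [S → x . x -] }  — shift

No state contains both a complete item and a shift item.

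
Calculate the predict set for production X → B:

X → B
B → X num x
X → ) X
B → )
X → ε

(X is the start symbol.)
PREDICT(X → B) = (FIRST(RHS) \ {ε}) ∪ (FOLLOW(X) if ε ∈ FIRST(RHS), i.e. RHS ⇒* ε)
FIRST(B) = { ')', 'num' }
FIRST(B) = { ')', 'num' }
ε ∉ FIRST(B), so FOLLOW(X) is not added.
PREDICT(X → B) = { ')', 'num' }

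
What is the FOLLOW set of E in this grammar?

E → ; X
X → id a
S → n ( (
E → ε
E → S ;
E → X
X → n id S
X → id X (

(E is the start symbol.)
{ $ }

To compute FOLLOW(E), find every occurrence of E on a right-hand side N → α E β: add FIRST(β) \ {ε}, and if β is empty or nullable also add FOLLOW(N). Iterate to a fixed point.

E is the start symbol, so $ ∈ FOLLOW(E).
E does not occur on any right-hand side.

Taking the union: FOLLOW(E) = { $ }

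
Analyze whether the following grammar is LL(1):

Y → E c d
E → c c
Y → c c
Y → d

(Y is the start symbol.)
Relevant sets:
  FIRST(E) = { 'c' }

For Y:
  PREDICT(Y → E c d) = { 'c' }
  PREDICT(Y → c c) = { 'c' }
  PREDICT(Y → d) = { 'd' }
E has a single production, so nothing to check there.

Conflict found: Predict set conflict for Y: { 'c' }
The grammar is NOT LL(1).

Answer: No. Predict set conflict for Y: { 'c' }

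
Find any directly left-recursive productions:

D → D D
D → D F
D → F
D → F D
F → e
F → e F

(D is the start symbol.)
Yes, D is left-recursive

Direct left recursion occurs when N → N α for some non-terminal N (the right-hand side begins with the left-hand side itself).

D → D D: LEFT RECURSIVE (starts with D)
D → D F: LEFT RECURSIVE (starts with D)
D → F: starts with F
D → F D: starts with F
F → e: starts with e
F → e F: starts with e

The grammar has direct left recursion on: D.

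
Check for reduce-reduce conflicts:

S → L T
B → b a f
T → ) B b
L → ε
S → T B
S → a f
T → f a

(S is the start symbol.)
No reduce-reduce conflicts

Augment with S' → S and build the canonical LR(0) collection (I0 = CLOSURE({[S' → . S]}), then GOTO on every symbol after a dot until no new states appear). It has 16 states:
  I0: { [L → .], [S → . L T], [S → . T B], [S → . a f], [S' → . S], [T → . ) B b], [T → . f a] }  — shift, reduce
  I1: { [B → . b a f], [T → ) . B b] }  — shift
  I2: { [S → L . T], [T → . ) B b], [T → . f a] }  — shift
  I3: { [S' → S .] }  — accept
  I4: { [B → . b a f], [S → T . B] }  — shift
  I5: { [S → a . f] }  — shift
  I6: { [T → f . a] }  — shift
  I7: { [T → f a .] }  — reduce
  I8: { [S → a f .] }  — reduce
  I9: { [S → T B .] }  — reduce
  I10: { [B → b . a f] }  — shift
  I11: { [B → b a . f] }  — shift
  I12: { [B → b a f .] }  — reduce
  I13: { [S → L T .] }  — reduce
  I14: { [T → ) B . b] }  — shift
  I15: { [T → ) B b .] }  — reduce

No state contains more than one complete item.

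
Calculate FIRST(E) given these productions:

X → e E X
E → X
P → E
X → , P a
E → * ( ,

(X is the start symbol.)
To compute FIRST(E), examine every production with E on the left-hand side, reading each right-hand side left to right until a non-nullable symbol is reached.

FIRST sets of the other non-terminals involved (by the same procedure, iterated to a fixed point):
  FIRST(X) = { ',', 'e' }

From E → X:
  - X is a non-terminal: add FIRST(X) \ {ε} = { ',', 'e' }
    X is not nullable, so stop
From E → * ( ,:
  - '*' is a terminal: add '*' and stop

Collecting: FIRST(E) = { '*', ',', 'e' }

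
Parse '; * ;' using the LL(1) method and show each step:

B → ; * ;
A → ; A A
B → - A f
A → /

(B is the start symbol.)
LL(1) parsing maintains a stack (initially the start symbol over $) and the input. At each step: if the stack top is a terminal, match it against the current input token; if it is a non-terminal N, replace it with the RHS of M[N, lookahead] (the unique production whose predict set contains the lookahead).

Stack is shown with the top on the left.

Stack    Input    Action
------------------------
B $      ; * ; $  output B → ; * ;
; * ; $  ; * ; $  match ';'
* ; $    * ; $    match '*'
; $      ; $      match ';'
$        $        accept

The string is accepted.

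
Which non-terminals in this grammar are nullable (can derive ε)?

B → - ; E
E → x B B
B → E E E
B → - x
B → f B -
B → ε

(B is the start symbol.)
{ 'B' }

A non-terminal is nullable if it can derive ε (the empty string): either it has an ε-production, or it has a production whose right-hand side consists entirely of nullable non-terminals.

ε-productions: B → ε
So B is immediately nullable.
No further non-terminal can be added: every production for the remaining non-terminals contains a terminal or a non-nullable non-terminal.
Nullable = { 'B' }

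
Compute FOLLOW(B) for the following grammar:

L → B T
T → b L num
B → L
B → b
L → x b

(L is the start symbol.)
To compute FOLLOW(B), find every occurrence of B on a right-hand side N → α B β: add FIRST(β) \ {ε}, and if β is empty or nullable also add FOLLOW(N). Iterate to a fixed point.

In L → B T: B is followed by T, add FIRST(T) \ {ε} = { 'b' }

Taking the union: FOLLOW(B) = { 'b' }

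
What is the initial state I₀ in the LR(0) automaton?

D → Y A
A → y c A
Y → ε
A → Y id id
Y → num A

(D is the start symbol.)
{ [D → . Y A], [D' → . D], [Y → . num A], [Y → .] }

First, augment the grammar with D' → D
I₀ = CLOSURE({ [D' → . D] }):
  [D' → . D] has the dot before D: add [D → . Y A]
  [D → . Y A] has the dot before Y: add [Y → .], [Y → . num A]
No further items can be added.

I₀ = { [D → . Y A], [D' → . D], [Y → . num A], [Y → .] }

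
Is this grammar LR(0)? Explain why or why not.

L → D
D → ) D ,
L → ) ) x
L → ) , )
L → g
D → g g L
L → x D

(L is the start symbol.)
No. Shift-reduce conflict between [L → g .] and [D → g . g L]

Augment with L' → L and build the canonical LR(0) collection (I0 = CLOSURE({[L' → . L]}), then GOTO on every symbol after a dot until no new states appear). It has 17 states:
  I0: { [D → . ) D ,], [D → . g g L], [L → . ) ) x], [L → . ) , )], [L → . D], [L → . g], [L → . x D], [L' → . L] }  — shift
  I1: { [D → ) . D ,], [D → . ) D ,], [D → . g g L], [L → ) . ) x], [L → ) . , )] }  — shift
  I2: { [L → D .] }  — reduce
  I3: { [L' → L .] }  — accept
  I4: { [D → g . g L], [L → g .] }  — shift, reduce
  I5: { [D → . ) D ,], [D → . g g L], [L → x . D] }  — shift
  I6: { [D → ) . D ,], [D → . ) D ,], [D → . g g L] }  — shift
  I7: { [L → x D .] }  — reduce
  I8: { [D → g . g L] }  — shift
  I9: { [D → . ) D ,], [D → . g g L], [D → g g . L], [L → . ) ) x], [L → . ) , )], [L → . D], [L → . g], [L → . x D] }  — shift
  I10: { [D → g g L .] }  — reduce
  I11: { [D → ) D . ,] }  — shift
  I12: { [D → ) D , .] }  — reduce
  I13: { [D → ) . D ,], [D → . ) D ,], [D → . g g L], [L → ) ) . x] }  — shift
  I14: { [L → ) , . )] }  — shift
  I15: { [L → ) , ) .] }  — reduce
  I16: { [L → ) ) x .] }  — reduce

Conflict in state I4:
  Shift-reduce conflict between [L → g .] and [D → g . g L]
So the grammar is NOT LR(0).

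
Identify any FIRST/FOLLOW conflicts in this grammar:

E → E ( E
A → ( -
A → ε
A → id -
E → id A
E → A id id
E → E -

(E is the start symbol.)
A FIRST/FOLLOW conflict occurs when a non-terminal N has a nullable alternative N → β (β ⇒* ε) and another alternative N → α with FIRST(α) ∩ FOLLOW(N) ≠ ∅: on such a lookahead the parser cannot decide between expanding α and letting N vanish via β.

Nullable non-terminals: A.

A: nullable alternative(s) A → ε; FOLLOW(A) = { $, '(', '-', 'id' }
  A → ( -: FIRST \ {ε} = { '(' } — overlaps FOLLOW(A) on { '(' }: CONFLICT
  A → ε: FIRST \ {ε} = { } — this is the only nullable alternative, skip
  A → id -: FIRST \ {ε} = { 'id' } — overlaps FOLLOW(A) on { 'id' }: CONFLICT

E has no nullable alternative, so no FIRST/FOLLOW check is needed there.

So the grammar has 2 FIRST/FOLLOW conflicts (marked CONFLICT above).

Answer: Yes. A → '(' '-' with FOLLOW(A) on { '(' }; A → id '-' with FOLLOW(A) on { 'id' }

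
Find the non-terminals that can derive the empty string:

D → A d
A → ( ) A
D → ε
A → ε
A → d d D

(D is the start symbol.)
A non-terminal is nullable if it can derive ε (the empty string): either it has an ε-production, or it has a production whose right-hand side consists entirely of nullable non-terminals.

ε-productions: D → ε, A → ε
So D, A are immediately nullable.
Every non-terminal is now nullable.
Nullable = { 'A', 'D' }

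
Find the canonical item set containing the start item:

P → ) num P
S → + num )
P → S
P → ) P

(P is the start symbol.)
{ [P → . ) P], [P → . ) num P], [P → . S], [P' → . P], [S → . + num )] }

First, augment the grammar with P' → P
I₀ = CLOSURE({ [P' → . P] }):
  [P' → . P] has the dot before P: add [P → . ) num P], [P → . S], [P → . ) P]
  [P → . S] has the dot before S: add [S → . + num )]
No further items can be added.

I₀ = { [P → . ) P], [P → . ) num P], [P → . S], [P' → . P], [S → . + num )] }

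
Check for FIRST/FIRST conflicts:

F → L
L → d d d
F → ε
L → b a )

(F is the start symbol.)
No FIRST/FIRST conflicts.

A FIRST/FIRST conflict occurs when two productions N → α and N → β for the same non-terminal have FIRST(α) ∩ FIRST(β) ≠ ∅ (with ε ∈ FIRST of a nullable right-hand side, so two nullable alternatives also conflict).

FIRST sets of the non-terminals at (or reachable through a nullable prefix from) the front of some alternative:
  FIRST(L) = { 'b', 'd' }

Productions for F:
  F → L: FIRST = { 'b', 'd' }
  F → ε: FIRST = { ε }
Productions for L:
  L → d d d: FIRST = { 'd' }
  L → b a ): FIRST = { 'b' }

All alternatives of each non-terminal have pairwise disjoint FIRST sets.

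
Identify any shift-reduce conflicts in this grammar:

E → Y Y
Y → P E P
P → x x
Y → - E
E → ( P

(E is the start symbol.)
Augment with E' → E and build the canonical LR(0) collection (I0 = CLOSURE({[E' → . E]}), then GOTO on every symbol after a dot until no new states appear). It has 13 states:
  I0: { [E → . ( P], [E → . Y Y], [E' → . E], [P → . x x], [Y → . - E], [Y → . P E P] }  — shift
  I1: { [E → ( . P], [P → . x x] }  — shift
  I2: { [E → . ( P], [E → . Y Y], [P → . x x], [Y → - . E], [Y → . - E], [Y → . P E P] }  — shift
  I3: { [E' → E .] }  — accept
  I4: { [E → . ( P], [E → . Y Y], [P → . x x], [Y → . - E], [Y → . P E P], [Y → P . E P] }  — shift
  I5: { [E → Y . Y], [P → . x x], [Y → . - E], [Y → . P E P] }  — shift
  I6: { [P → x . x] }  — shift
  I7: { [P → x x .] }  — reduce
  I8: { [E → Y Y .] }  — reduce
  I9: { [P → . x x], [Y → P E . P] }  — shift
  I10: { [Y → P E P .] }  — reduce
  I11: { [Y → - E .] }  — reduce
  I12: { [E → ( P .] }  — reduce

No state contains both a complete item and a shift item.

Answer: No shift-reduce conflicts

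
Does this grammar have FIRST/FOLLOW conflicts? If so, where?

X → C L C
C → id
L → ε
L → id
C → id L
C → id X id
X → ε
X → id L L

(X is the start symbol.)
Yes. X → C L C with FOLLOW(X) on { 'id' }; X → id L L with FOLLOW(X) on { 'id' }; L → id with FOLLOW(L) on { 'id' }

Nullable non-terminals: L, X.
FIRST sets used below: FIRST(C) = { 'id' }

L: nullable alternative(s) L → ε; FOLLOW(L) = { $, 'id' }
  L → ε: FIRST \ {ε} = { } — this is the only nullable alternative, skip
  L → id: FIRST \ {ε} = { 'id' } — overlaps FOLLOW(L) on { 'id' }: CONFLICT

X: nullable alternative(s) X → ε; FOLLOW(X) = { $, 'id' }
  X → C L C: FIRST \ {ε} = { 'id' } — overlaps FOLLOW(X) on { 'id' }: CONFLICT
  X → ε: FIRST \ {ε} = { } — this is the only nullable alternative, skip
  X → id L L: FIRST \ {ε} = { 'id' } — overlaps FOLLOW(X) on { 'id' }: CONFLICT

C has no nullable alternative, so no FIRST/FOLLOW check is needed there.

So the grammar has 3 FIRST/FOLLOW conflicts (marked CONFLICT above).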